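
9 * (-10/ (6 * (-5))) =3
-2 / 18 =-0.11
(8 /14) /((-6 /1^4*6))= -1 /63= -0.02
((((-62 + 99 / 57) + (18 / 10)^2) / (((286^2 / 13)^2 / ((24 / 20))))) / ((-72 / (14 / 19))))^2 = 8987229601 / 28723132066154664996000000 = 0.00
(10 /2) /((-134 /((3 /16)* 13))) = -195 /2144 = -0.09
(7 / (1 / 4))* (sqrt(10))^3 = 280* sqrt(10) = 885.44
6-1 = 5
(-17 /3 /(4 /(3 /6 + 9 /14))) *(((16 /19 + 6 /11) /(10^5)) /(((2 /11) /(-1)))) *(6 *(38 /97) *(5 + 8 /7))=21199 /11882500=0.00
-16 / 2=-8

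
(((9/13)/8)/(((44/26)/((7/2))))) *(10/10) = 63/352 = 0.18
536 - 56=480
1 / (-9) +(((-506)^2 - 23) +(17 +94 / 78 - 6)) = 29954936 / 117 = 256025.09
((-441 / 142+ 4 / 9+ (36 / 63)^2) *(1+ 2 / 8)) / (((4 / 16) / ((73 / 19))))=-53363365 / 1189818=-44.85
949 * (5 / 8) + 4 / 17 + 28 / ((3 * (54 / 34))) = 6601193 / 11016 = 599.24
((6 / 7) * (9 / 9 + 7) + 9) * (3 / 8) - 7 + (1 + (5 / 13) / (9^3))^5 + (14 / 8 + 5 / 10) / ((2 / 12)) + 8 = 91822874247247045618957 / 4280972422093836624792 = 21.45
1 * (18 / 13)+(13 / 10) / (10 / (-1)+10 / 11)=16141 / 13000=1.24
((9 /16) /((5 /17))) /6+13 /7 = 2437 /1120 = 2.18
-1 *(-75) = 75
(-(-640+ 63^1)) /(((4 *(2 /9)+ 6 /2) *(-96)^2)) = 577 /35840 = 0.02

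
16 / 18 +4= 44 / 9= 4.89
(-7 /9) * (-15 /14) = 0.83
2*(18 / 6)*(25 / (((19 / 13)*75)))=26 / 19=1.37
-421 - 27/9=-424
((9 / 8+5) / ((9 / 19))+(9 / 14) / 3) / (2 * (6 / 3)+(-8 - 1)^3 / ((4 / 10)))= -0.01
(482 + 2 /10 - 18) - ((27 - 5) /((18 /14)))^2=69421 /405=171.41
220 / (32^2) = 0.21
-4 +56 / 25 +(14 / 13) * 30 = 9928 / 325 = 30.55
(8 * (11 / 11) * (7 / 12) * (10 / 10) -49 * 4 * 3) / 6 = -875 / 9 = -97.22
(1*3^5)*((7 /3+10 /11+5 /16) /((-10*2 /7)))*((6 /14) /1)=-456111 /3520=-129.58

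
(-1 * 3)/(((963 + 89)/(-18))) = 27/526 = 0.05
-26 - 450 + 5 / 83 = -39503 / 83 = -475.94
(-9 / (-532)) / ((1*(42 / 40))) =15 / 931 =0.02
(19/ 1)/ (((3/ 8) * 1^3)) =152/ 3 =50.67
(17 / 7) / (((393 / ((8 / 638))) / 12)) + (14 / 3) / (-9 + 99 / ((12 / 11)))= 16648120 / 286965063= 0.06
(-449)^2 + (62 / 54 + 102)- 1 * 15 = 5445607 / 27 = 201689.15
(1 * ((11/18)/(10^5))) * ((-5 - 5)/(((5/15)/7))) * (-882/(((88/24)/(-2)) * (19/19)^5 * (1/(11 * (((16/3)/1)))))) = -22638/625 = -36.22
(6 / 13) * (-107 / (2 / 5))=-1605 / 13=-123.46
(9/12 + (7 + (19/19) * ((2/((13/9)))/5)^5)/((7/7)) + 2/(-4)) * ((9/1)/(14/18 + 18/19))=51796563064983/1369142937500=37.83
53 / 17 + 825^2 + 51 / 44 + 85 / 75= 7636673201 / 11220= 680630.41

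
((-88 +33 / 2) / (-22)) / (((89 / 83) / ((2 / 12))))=1079 / 2136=0.51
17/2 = 8.50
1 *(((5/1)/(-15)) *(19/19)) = -1/3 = -0.33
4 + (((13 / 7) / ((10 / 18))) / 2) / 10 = 2917 / 700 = 4.17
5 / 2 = 2.50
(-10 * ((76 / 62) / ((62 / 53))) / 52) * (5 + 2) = -35245 / 24986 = -1.41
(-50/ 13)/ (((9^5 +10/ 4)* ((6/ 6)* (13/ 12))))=-1200/ 19959407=-0.00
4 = 4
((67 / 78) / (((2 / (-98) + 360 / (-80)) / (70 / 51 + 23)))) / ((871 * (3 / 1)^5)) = -60907 / 2783480193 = -0.00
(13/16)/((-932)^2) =13/13897984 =0.00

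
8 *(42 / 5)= 336 / 5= 67.20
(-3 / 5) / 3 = -1 / 5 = -0.20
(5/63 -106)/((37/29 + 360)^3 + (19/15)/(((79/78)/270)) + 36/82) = -527140114483/234674252520010947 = -0.00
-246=-246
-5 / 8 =-0.62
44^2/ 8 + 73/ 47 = 11447/ 47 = 243.55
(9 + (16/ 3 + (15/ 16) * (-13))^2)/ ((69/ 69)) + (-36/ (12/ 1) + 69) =281041/ 2304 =121.98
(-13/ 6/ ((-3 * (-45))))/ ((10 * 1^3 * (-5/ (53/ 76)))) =689/ 3078000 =0.00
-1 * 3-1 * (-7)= 4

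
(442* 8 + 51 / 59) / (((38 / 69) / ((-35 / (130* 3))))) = -33596675 / 58292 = -576.35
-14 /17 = -0.82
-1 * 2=-2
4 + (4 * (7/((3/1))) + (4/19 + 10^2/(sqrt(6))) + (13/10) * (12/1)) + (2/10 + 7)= 10358/285 + 50 * sqrt(6)/3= 77.17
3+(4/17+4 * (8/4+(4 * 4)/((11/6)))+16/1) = 11621/187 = 62.14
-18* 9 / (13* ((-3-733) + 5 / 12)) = 1944 / 114751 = 0.02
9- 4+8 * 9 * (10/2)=365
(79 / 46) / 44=0.04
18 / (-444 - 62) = -9 / 253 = -0.04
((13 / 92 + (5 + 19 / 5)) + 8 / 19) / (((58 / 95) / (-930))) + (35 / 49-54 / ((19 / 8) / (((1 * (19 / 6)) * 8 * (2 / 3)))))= -273505129 / 18676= -14644.74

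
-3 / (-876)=1 / 292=0.00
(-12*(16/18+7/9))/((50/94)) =-188/5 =-37.60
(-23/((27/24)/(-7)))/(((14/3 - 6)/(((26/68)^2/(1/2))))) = -27209/867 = -31.38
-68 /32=-17 /8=-2.12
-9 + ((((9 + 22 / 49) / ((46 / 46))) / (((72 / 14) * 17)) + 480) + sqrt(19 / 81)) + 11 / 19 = sqrt(19) / 9 + 38393437 / 81396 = 472.17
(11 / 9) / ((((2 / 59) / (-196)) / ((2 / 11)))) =-11564 / 9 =-1284.89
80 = 80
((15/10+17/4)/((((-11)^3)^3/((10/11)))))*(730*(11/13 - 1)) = 83950/337186519813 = 0.00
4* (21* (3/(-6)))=-42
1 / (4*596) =1 / 2384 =0.00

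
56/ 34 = 28/ 17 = 1.65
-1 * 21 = -21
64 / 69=0.93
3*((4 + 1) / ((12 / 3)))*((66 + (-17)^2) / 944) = 5325 / 3776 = 1.41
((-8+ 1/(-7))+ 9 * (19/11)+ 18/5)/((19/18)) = 10.42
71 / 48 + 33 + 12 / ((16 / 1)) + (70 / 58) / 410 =2010767 / 57072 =35.23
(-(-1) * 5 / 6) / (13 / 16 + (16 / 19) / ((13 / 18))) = 9880 / 23457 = 0.42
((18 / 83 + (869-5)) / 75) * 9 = 43038 / 415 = 103.71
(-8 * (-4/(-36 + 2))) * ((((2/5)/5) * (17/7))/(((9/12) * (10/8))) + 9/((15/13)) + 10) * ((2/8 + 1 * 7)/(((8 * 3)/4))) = -2741602/133875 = -20.48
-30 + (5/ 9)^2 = -2405/ 81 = -29.69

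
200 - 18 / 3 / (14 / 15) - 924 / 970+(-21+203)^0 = 193.62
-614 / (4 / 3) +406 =-109 / 2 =-54.50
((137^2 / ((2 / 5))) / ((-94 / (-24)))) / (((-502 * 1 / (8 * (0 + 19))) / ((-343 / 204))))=1223175730 / 200549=6099.14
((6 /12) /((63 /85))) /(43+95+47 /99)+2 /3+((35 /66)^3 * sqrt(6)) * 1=42875 * sqrt(6) /287496+386657 /575778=1.04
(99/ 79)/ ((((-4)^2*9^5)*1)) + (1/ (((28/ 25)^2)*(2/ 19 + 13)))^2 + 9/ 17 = 19890877764003727/ 37310782772696832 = 0.53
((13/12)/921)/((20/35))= 91/44208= 0.00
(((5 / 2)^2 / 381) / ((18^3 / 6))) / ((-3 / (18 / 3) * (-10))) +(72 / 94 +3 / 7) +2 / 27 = 1.27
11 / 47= 0.23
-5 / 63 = -0.08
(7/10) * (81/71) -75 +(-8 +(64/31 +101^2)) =10120.86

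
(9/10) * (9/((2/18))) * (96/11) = 34992/55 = 636.22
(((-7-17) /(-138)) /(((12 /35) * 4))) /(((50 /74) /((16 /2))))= 518 /345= 1.50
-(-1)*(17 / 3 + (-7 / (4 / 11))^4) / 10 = 21092695 / 1536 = 13732.22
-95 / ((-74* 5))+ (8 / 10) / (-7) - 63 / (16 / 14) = -569619 / 10360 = -54.98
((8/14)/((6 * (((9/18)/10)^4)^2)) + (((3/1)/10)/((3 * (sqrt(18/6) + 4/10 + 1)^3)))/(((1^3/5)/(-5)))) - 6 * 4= 899891203728571/369096 - 346875 * sqrt(3)/17576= 2438095214.01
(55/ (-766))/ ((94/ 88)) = -1210/ 18001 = -0.07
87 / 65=1.34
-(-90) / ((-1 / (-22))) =1980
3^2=9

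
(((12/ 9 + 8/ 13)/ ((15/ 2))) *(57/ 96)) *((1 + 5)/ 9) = 361/ 3510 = 0.10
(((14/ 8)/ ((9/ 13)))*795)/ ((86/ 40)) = 120575/ 129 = 934.69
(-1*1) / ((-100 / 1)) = 1 / 100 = 0.01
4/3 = 1.33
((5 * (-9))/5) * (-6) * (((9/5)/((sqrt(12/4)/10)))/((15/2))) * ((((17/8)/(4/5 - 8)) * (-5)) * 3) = 765 * sqrt(3)/4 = 331.25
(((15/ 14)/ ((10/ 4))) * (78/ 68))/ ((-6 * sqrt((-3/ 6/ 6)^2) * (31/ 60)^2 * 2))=-210600/ 114359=-1.84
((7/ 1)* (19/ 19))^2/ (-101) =-0.49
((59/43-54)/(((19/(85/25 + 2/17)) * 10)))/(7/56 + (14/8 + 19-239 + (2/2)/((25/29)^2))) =67663700/15054245433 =0.00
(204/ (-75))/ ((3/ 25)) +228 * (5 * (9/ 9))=3352/ 3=1117.33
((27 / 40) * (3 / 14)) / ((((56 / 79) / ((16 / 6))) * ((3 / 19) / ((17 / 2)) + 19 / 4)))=688959 / 6037780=0.11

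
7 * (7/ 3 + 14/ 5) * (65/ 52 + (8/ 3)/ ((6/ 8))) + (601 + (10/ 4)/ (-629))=262786673/ 339660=773.68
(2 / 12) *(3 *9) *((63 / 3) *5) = 472.50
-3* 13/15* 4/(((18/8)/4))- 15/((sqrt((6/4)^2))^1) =-1282/45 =-28.49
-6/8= -3/4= -0.75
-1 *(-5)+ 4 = 9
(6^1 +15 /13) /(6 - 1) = 93 /65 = 1.43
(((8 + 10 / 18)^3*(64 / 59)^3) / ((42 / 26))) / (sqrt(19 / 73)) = 222258003968*sqrt(1387) / 8534113587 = 969.92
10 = 10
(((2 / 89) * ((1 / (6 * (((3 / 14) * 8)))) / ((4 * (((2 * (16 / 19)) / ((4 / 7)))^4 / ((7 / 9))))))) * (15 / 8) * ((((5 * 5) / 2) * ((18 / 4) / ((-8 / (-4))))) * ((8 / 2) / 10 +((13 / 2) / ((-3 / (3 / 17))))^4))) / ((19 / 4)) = 68969131225 / 2618935983734784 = 0.00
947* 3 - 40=2801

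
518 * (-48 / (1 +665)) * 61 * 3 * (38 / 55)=-259616 / 55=-4720.29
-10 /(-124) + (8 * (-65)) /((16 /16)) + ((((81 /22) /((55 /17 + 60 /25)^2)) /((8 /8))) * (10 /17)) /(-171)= -1545771588465 /2973096478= -519.92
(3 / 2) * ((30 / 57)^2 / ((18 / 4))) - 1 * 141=-152603 / 1083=-140.91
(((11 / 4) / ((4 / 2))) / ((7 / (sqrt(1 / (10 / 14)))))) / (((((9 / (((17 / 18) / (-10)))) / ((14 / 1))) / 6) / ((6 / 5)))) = -187 * sqrt(35) / 4500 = -0.25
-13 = -13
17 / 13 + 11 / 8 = 279 / 104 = 2.68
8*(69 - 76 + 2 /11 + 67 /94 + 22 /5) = -35268 /2585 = -13.64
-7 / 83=-0.08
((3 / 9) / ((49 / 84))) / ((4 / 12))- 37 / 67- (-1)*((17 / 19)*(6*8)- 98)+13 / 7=-463670 / 8911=-52.03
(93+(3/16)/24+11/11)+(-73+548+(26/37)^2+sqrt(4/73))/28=sqrt(73)/1022+19448953/175232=111.00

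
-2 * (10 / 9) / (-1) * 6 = 40 / 3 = 13.33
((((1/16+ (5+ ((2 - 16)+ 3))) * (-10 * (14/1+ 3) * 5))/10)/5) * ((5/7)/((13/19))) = 153425/1456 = 105.37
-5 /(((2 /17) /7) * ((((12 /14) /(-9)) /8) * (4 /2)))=12495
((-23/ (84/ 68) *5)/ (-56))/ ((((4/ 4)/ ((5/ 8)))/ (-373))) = -3646075/ 9408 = -387.55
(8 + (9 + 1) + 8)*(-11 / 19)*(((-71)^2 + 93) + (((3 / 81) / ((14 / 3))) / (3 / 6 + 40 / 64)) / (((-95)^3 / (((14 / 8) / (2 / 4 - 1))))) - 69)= -100600772951822 / 1319500125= -76241.58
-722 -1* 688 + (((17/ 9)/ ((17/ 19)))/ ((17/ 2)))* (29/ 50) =-5392699/ 3825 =-1409.86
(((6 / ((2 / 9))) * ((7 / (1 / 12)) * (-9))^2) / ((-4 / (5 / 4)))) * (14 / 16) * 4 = -33756345 / 2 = -16878172.50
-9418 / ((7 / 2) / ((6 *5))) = -565080 / 7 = -80725.71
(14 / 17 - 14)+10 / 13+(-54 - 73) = -30809 / 221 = -139.41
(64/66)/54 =16/891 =0.02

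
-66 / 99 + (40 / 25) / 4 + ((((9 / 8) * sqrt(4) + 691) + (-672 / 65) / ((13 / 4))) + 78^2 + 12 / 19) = 261032485 / 38532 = 6774.43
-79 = -79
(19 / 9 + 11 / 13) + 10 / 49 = 18124 / 5733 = 3.16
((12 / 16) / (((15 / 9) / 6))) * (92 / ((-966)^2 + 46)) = 27 / 101435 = 0.00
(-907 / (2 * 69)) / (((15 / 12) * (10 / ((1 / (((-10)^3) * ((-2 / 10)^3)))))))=-0.07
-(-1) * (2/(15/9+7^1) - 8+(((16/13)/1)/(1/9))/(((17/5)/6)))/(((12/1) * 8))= 2603/21216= 0.12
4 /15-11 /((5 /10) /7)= -2306 /15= -153.73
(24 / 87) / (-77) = -8 / 2233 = -0.00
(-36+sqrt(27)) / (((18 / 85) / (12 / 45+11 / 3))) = -2006 / 3+1003 * sqrt(3) / 18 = -572.15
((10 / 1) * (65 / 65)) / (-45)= -2 / 9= -0.22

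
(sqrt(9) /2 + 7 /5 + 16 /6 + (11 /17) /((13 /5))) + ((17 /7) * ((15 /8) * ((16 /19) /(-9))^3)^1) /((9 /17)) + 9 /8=6435936675451 /928239170040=6.93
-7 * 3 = -21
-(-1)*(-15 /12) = -5 /4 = -1.25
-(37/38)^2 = -1369/1444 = -0.95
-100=-100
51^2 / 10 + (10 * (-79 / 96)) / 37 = 2307713 / 8880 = 259.88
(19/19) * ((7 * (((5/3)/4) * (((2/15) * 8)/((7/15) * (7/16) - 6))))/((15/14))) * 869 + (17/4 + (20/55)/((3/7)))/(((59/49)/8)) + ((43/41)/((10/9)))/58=-77568708836603/193208481180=-401.48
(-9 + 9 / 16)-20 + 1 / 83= -37749 / 1328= -28.43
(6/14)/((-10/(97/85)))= -291/5950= -0.05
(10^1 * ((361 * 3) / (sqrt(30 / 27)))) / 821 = 3249 * sqrt(10) / 821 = 12.51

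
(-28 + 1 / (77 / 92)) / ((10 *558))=-172 / 35805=-0.00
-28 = -28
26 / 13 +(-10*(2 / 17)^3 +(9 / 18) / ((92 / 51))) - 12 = -8804077 / 903992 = -9.74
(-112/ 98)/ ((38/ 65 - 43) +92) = -520/ 22561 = -0.02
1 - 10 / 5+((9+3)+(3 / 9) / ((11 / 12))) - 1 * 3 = 92 / 11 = 8.36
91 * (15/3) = 455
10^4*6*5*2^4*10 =48000000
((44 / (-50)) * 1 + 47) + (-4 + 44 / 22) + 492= 13403 / 25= 536.12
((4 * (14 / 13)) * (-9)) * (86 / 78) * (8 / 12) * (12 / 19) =-57792 / 3211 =-18.00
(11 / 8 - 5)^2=841 / 64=13.14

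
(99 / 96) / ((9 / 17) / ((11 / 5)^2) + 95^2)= 67881 / 594068800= 0.00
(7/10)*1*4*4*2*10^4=224000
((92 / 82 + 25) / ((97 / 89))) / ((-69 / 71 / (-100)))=225588300 / 91471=2466.23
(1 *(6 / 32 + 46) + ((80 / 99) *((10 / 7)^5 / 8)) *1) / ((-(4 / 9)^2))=-11210552343 / 47328512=-236.87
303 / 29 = 10.45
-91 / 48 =-1.90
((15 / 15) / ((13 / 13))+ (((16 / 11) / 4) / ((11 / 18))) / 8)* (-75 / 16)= -4875 / 968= -5.04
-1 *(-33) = 33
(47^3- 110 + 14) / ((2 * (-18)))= -103727 / 36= -2881.31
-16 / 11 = -1.45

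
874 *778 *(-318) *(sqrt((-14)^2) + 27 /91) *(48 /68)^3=-486115181388288 /447083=-1087304105.48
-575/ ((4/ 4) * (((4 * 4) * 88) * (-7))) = 575/ 9856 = 0.06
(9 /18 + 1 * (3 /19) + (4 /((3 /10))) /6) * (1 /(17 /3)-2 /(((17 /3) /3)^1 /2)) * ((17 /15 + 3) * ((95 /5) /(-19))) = 67177 /2907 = 23.11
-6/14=-3/7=-0.43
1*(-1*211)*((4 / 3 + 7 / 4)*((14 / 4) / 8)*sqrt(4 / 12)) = -54649*sqrt(3) / 576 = -164.33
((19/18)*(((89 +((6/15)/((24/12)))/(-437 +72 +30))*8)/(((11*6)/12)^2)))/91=0.27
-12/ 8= -3/ 2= -1.50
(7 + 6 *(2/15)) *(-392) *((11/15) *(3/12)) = -14014/25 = -560.56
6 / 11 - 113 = -112.45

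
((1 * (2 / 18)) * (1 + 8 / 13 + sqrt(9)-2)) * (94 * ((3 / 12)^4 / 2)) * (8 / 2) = 799 / 3744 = 0.21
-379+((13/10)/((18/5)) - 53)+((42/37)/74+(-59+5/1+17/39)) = -310855847/640692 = -485.19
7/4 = 1.75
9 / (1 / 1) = 9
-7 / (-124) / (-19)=-7 / 2356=-0.00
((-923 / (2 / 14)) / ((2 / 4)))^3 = -2157690801448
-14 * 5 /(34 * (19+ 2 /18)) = -315 /2924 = -0.11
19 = 19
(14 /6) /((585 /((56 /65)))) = 392 /114075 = 0.00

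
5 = 5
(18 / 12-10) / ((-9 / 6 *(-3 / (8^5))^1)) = -557056 / 9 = -61895.11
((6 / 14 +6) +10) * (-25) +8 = -2819 / 7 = -402.71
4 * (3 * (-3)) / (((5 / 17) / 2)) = -1224 / 5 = -244.80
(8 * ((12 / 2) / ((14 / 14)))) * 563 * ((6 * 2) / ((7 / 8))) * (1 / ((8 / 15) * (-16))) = -304020 / 7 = -43431.43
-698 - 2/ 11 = -7680/ 11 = -698.18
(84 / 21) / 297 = 0.01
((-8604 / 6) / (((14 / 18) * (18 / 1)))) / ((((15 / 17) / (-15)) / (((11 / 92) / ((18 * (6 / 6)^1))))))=44693 / 3864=11.57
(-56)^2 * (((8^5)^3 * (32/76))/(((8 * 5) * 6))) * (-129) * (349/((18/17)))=-7037342229177693110272/855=-8230809624769231707.92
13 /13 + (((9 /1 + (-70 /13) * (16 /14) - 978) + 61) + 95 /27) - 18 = -325600 /351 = -927.64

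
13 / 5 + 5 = 38 / 5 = 7.60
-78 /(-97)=78 /97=0.80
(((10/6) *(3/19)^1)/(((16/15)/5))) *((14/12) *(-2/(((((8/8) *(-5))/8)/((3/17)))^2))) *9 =-11340/5491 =-2.07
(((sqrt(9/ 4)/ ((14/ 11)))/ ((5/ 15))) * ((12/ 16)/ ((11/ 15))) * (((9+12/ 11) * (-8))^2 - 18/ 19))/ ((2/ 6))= 9100445985/ 128744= 70686.37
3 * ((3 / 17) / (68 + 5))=9 / 1241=0.01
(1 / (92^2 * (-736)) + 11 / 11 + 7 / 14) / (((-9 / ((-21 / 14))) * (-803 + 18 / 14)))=-65409785 / 209759858688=-0.00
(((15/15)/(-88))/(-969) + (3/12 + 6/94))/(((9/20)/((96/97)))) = 100624720/145783143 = 0.69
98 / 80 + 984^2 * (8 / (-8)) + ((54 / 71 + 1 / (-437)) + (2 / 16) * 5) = -968253.39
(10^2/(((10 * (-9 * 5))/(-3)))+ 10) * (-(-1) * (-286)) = -9152/3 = -3050.67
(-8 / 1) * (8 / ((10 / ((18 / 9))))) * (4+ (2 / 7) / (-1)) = -1664 / 35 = -47.54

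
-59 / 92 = -0.64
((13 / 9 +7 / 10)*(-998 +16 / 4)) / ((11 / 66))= -191842 / 15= -12789.47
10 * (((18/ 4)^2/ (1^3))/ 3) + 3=141/ 2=70.50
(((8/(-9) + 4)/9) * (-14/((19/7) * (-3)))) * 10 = 27440/4617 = 5.94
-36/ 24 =-3/ 2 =-1.50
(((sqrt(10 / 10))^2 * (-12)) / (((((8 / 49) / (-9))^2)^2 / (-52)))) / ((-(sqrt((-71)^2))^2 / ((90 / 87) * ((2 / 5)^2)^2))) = -4425274545237 / 146189000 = -30270.91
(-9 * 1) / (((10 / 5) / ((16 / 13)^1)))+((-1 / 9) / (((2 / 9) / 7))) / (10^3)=-144091 / 26000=-5.54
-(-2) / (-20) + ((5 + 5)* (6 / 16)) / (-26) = -127 / 520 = -0.24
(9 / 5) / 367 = 9 / 1835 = 0.00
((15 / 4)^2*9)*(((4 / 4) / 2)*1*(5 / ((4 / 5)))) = 50625 / 128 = 395.51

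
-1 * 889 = -889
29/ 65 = 0.45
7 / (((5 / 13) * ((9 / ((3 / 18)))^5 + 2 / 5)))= 0.00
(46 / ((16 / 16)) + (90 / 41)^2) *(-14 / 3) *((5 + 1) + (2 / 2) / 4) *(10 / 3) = -74747750 / 15129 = -4940.69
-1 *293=-293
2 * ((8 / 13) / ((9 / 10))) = 160 / 117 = 1.37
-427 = -427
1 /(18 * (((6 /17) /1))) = 17 /108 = 0.16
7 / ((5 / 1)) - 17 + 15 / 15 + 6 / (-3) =-83 / 5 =-16.60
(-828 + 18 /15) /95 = -4134 /475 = -8.70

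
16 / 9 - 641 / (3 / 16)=-30752 / 9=-3416.89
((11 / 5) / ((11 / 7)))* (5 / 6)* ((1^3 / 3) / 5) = 7 / 90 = 0.08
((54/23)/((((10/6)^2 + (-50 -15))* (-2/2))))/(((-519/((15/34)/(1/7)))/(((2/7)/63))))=-27/26516056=-0.00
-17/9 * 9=-17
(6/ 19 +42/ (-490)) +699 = 464988/ 665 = 699.23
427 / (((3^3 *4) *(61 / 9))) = 7 / 12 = 0.58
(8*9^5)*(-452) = -213521184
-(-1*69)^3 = 328509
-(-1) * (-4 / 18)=-0.22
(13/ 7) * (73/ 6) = 949/ 42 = 22.60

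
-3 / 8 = -0.38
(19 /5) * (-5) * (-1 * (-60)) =-1140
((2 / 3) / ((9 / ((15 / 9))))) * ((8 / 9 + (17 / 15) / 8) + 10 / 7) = 6197 / 20412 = 0.30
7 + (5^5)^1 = 3132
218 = 218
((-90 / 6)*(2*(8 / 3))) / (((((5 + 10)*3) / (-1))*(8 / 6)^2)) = 1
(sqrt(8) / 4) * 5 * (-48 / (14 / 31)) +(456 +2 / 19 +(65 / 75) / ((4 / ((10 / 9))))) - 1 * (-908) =1399819 / 1026 - 1860 * sqrt(2) / 7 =988.57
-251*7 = -1757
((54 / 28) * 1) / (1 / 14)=27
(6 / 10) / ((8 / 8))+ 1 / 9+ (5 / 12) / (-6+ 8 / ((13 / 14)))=5327 / 6120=0.87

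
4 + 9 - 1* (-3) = 16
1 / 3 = 0.33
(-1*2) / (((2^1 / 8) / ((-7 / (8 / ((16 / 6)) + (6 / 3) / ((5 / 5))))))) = 56 / 5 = 11.20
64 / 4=16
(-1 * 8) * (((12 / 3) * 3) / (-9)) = 32 / 3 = 10.67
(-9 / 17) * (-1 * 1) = 9 / 17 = 0.53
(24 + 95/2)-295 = -447/2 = -223.50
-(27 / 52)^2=-729 / 2704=-0.27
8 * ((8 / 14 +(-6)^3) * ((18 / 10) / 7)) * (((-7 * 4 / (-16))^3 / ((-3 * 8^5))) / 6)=0.00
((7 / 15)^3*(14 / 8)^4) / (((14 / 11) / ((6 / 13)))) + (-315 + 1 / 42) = -8245837027 / 26208000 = -314.63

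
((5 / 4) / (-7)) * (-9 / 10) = 9 / 56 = 0.16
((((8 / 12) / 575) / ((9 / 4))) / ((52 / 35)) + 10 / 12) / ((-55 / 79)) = -5316937 / 4440150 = -1.20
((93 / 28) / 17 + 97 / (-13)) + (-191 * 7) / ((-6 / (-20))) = -82868449 / 18564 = -4463.93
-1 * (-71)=71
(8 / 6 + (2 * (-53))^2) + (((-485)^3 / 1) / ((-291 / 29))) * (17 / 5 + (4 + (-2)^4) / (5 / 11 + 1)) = 779972641 / 4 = 194993160.25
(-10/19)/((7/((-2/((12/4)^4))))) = 20/10773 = 0.00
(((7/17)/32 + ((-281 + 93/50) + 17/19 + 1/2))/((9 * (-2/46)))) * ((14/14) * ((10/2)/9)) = 394.31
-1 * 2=-2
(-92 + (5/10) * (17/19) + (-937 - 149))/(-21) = 44747/798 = 56.07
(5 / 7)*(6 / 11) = 0.39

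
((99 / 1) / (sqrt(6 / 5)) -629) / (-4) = 134.66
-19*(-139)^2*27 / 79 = -9911673 / 79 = -125464.22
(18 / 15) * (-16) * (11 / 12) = -88 / 5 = -17.60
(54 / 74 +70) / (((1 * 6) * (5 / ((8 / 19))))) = 10468 / 10545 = 0.99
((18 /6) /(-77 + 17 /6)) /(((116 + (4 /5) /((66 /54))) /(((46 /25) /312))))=-759 /371165600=-0.00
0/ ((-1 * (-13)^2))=0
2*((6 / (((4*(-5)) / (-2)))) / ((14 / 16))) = 1.37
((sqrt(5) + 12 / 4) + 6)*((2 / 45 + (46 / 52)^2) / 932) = 25157*sqrt(5) / 28351440 + 25157 / 3150160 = 0.01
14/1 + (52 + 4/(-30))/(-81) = 16232/1215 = 13.36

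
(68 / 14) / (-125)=-34 / 875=-0.04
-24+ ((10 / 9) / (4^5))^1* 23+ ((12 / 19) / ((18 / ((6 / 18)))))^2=-358937725 / 14971392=-23.97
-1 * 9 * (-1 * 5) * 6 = 270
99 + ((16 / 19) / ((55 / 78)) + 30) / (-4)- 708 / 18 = 325213 / 6270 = 51.87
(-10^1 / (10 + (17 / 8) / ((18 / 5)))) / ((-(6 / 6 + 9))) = 144 / 1525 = 0.09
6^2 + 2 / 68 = 1225 / 34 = 36.03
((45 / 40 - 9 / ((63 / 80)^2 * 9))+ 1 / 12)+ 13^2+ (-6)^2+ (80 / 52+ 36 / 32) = 10693958 / 51597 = 207.26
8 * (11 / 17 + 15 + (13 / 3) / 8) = 6605 / 51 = 129.51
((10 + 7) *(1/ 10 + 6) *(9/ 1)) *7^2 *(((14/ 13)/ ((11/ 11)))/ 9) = 355691/ 65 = 5472.17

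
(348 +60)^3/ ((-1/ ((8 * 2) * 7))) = -7606738944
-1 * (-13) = 13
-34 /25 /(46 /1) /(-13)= 0.00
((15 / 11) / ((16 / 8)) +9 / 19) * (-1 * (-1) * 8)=1932 / 209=9.24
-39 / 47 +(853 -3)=849.17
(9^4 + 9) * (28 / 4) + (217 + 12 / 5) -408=229007 / 5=45801.40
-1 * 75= -75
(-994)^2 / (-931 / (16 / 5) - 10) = -15808576 / 4815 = -3283.19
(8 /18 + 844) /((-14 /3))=-3800 /21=-180.95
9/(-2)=-9/2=-4.50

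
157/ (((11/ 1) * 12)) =157/ 132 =1.19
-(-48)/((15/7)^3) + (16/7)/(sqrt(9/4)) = 6.40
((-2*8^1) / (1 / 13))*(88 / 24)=-2288 / 3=-762.67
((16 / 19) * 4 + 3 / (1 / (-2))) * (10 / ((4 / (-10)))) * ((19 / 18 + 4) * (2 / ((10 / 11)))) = 125125 / 171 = 731.73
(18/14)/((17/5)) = 45/119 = 0.38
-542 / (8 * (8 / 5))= -42.34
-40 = -40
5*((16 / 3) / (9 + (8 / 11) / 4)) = 880 / 303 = 2.90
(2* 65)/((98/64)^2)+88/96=1623851/28812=56.36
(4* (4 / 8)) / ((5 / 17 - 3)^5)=-1419857 / 102981488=-0.01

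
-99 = -99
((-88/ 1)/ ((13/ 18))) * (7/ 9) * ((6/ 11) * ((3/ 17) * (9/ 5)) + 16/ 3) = -1729952/ 3315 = -521.86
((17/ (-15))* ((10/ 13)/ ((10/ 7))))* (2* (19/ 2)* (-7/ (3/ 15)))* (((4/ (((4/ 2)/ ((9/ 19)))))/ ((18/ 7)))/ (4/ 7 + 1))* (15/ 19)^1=204085/ 2717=75.11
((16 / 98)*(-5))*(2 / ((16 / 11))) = -1.12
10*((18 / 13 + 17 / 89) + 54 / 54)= 29800 / 1157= 25.76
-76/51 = -1.49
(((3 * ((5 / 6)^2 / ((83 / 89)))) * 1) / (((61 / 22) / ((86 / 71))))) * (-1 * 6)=-2104850 / 359473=-5.86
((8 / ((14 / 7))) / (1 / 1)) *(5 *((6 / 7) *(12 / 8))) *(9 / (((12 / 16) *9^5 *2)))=40 / 15309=0.00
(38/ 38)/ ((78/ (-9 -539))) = -274/ 39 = -7.03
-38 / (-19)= 2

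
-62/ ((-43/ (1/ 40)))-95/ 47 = -80243/ 40420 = -1.99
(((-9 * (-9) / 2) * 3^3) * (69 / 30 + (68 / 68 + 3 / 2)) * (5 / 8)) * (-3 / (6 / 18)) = -29524.50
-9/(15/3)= -9/5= -1.80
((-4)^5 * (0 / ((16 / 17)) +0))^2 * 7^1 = 0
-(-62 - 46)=108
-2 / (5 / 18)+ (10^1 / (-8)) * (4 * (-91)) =2239 / 5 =447.80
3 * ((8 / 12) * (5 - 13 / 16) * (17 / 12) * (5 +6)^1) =12529 / 96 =130.51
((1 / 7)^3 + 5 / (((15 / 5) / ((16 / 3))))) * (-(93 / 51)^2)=-26378489 / 892143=-29.57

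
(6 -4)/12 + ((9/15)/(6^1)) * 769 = 1156/15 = 77.07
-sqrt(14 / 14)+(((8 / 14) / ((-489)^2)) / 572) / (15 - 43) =-6702083389 / 6702083388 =-1.00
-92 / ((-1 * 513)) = 92 / 513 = 0.18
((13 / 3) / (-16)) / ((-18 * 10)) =13 / 8640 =0.00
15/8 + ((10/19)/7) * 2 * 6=2955/1064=2.78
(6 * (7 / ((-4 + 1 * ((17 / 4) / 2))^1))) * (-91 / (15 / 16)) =163072 / 75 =2174.29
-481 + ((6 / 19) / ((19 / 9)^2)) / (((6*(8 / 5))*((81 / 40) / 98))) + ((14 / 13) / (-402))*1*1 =-480.65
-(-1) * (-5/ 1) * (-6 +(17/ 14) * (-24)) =1230/ 7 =175.71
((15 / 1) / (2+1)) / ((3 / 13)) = 65 / 3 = 21.67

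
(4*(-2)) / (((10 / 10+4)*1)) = -8 / 5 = -1.60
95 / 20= 19 / 4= 4.75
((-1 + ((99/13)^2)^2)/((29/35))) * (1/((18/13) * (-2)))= -1465.38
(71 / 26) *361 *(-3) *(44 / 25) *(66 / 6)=-18608106 / 325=-57255.71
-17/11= -1.55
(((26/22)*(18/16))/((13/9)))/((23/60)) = 1215/506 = 2.40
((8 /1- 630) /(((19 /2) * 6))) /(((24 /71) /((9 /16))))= -22081 /1216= -18.16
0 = 0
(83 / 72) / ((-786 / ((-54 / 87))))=83 / 91176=0.00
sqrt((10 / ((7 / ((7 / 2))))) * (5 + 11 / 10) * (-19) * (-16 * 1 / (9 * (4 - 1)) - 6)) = sqrt(309453) / 9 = 61.81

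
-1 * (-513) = 513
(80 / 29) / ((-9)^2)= 0.03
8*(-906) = -7248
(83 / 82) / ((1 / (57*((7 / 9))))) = 11039 / 246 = 44.87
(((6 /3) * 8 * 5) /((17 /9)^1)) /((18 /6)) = 240 /17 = 14.12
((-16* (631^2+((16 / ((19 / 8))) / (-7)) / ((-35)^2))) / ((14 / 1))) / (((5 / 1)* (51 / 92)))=-47744600266592 / 290821125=-164171.71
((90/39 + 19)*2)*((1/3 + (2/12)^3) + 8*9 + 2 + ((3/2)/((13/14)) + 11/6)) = 60503725/18252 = 3314.91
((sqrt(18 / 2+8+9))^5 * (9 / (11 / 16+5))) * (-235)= -1759680 * sqrt(26) / 7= -1281806.09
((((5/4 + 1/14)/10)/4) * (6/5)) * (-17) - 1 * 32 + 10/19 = -1710253/53200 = -32.15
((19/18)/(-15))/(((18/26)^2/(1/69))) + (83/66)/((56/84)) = 1.88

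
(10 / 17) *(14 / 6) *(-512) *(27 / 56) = -5760 / 17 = -338.82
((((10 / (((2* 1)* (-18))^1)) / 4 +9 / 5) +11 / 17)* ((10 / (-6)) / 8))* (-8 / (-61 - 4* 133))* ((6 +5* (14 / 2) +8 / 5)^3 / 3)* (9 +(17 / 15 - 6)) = -711.78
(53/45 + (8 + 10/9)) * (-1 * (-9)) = 463/5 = 92.60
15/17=0.88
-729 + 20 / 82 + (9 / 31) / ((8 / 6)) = -3703889 / 5084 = -728.54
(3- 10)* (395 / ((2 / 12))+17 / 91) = -16591.31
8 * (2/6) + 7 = 29/3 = 9.67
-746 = -746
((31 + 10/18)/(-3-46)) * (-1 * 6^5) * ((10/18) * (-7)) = -136320/7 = -19474.29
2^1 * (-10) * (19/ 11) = -380/ 11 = -34.55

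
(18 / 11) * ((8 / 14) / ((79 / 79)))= 72 / 77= 0.94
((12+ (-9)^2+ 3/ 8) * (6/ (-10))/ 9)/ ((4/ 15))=-747/ 32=-23.34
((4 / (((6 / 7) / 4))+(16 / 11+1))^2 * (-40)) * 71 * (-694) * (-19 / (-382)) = 43732643.01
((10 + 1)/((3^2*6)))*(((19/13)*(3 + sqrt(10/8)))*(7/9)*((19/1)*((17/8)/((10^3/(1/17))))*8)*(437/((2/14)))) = 85031023*sqrt(5)/12636000 + 85031023/2106000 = 55.42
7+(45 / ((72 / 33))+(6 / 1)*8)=605 / 8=75.62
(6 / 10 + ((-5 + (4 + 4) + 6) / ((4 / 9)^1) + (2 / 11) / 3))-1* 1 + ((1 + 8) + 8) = 24361 / 660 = 36.91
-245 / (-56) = 35 / 8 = 4.38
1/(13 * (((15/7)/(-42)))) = -98/65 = -1.51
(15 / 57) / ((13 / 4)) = 20 / 247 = 0.08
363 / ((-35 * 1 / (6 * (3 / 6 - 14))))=29403 / 35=840.09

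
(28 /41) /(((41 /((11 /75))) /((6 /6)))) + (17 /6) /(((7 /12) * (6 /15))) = 10718531 /882525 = 12.15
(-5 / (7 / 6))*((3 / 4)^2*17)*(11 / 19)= -25245 / 1064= -23.73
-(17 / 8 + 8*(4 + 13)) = -1105 / 8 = -138.12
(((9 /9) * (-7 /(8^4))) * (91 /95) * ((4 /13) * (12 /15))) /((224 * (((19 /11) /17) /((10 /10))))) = -0.00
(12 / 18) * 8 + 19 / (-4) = 7 / 12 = 0.58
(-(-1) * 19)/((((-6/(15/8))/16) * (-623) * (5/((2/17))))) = 38/10591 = 0.00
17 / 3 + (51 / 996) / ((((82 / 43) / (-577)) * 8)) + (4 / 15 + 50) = 176400683 / 3266880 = 54.00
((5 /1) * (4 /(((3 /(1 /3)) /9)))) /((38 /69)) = 690 /19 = 36.32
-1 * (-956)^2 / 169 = -5407.91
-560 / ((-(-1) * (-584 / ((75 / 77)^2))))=56250 / 61831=0.91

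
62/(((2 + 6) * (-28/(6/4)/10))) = -465/112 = -4.15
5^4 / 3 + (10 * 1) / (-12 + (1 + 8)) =205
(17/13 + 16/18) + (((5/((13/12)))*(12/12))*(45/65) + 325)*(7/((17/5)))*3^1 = 2029.28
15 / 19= 0.79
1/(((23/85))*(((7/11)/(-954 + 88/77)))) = -271150/49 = -5533.67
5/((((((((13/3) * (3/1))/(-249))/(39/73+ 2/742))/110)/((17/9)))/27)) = -101567871900/352079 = -288480.35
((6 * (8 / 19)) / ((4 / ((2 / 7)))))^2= 576 / 17689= 0.03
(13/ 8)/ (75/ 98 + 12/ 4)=637/ 1476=0.43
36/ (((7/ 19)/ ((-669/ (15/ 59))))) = -8999388/ 35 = -257125.37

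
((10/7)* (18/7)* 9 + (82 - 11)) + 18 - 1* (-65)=9166/49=187.06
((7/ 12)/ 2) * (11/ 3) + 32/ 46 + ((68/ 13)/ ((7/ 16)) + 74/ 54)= 15.09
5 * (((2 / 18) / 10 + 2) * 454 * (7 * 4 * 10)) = 11504360 / 9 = 1278262.22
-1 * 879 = -879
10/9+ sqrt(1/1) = 19/9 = 2.11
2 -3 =-1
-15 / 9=-5 / 3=-1.67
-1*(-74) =74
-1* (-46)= 46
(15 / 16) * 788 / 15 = 49.25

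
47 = 47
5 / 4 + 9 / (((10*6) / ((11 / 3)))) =9 / 5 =1.80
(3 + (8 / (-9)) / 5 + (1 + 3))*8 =2456 / 45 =54.58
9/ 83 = 0.11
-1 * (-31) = 31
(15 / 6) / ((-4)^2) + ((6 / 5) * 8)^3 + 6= 3563569 / 4000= 890.89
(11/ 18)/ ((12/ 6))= 11/ 36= 0.31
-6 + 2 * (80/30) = -2/3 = -0.67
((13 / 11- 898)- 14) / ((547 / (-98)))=981862 / 6017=163.18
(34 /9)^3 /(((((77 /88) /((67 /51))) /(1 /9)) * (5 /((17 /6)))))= 10533472 /2066715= 5.10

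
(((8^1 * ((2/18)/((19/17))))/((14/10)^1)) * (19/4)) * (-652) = -110840/63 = -1759.37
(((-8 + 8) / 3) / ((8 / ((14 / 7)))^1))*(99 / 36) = 0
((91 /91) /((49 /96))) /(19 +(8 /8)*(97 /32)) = 1024 /11515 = 0.09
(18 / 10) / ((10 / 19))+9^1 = 621 / 50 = 12.42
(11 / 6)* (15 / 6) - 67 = -749 / 12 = -62.42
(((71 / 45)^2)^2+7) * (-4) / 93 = -216464224 / 381358125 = -0.57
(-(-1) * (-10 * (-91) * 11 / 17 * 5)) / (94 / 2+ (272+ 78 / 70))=875875 / 95234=9.20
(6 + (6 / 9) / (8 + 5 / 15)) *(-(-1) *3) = 456 / 25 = 18.24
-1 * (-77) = 77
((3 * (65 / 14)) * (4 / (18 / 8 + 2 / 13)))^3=66725807616 / 5359375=12450.30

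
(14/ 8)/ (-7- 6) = -7/ 52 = -0.13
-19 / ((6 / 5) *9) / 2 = -0.88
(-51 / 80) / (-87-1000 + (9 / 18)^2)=17 / 28980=0.00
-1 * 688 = -688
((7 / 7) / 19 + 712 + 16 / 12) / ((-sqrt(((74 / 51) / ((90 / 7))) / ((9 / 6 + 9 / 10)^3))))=-11304* sqrt(4403) / 95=-7895.56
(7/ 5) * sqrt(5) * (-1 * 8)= -25.04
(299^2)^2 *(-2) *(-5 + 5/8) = 279738858035/4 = 69934714508.75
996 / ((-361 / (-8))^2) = 63744 / 130321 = 0.49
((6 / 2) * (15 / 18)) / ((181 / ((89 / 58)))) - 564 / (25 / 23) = -272348987 / 524900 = -518.86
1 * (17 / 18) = 17 / 18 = 0.94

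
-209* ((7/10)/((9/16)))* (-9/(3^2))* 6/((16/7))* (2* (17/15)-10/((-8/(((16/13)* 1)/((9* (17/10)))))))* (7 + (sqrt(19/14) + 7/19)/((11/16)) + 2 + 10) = 25048688* sqrt(266)/149175 + 1569992438/49725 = 34312.11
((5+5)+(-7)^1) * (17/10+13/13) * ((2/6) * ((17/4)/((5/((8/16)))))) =459/400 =1.15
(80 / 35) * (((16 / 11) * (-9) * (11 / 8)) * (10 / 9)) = -320 / 7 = -45.71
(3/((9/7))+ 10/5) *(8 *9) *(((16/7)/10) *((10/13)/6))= 64/7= 9.14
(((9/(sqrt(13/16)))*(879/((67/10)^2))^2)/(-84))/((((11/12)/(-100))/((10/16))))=17384422500000*sqrt(13)/20171272121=3107.41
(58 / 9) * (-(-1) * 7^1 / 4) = 203 / 18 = 11.28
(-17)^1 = -17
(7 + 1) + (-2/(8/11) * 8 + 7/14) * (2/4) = -11/4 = -2.75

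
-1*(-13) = 13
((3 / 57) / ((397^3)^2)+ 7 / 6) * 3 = 520708517297731363 / 148773862085066102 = 3.50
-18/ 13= -1.38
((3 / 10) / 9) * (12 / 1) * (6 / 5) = 0.48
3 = 3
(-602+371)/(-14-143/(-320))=73920/4337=17.04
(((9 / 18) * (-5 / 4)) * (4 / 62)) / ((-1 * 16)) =5 / 1984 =0.00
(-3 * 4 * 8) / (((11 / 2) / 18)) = -3456 / 11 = -314.18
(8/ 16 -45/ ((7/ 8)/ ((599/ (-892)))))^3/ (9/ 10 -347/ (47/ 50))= -307534278899035135/ 2633346811068148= -116.78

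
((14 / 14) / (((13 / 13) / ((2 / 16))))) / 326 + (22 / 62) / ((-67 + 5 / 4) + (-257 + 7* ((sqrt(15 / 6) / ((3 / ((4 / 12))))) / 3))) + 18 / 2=884008724548679 / 98231006318672 - 16632* sqrt(10) / 37665263159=9.00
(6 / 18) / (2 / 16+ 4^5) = 8 / 24579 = 0.00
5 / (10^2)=0.05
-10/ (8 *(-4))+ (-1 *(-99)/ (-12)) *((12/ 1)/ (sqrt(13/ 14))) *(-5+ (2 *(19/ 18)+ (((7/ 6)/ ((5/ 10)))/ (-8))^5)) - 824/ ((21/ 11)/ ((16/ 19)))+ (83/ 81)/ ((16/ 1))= -7823183/ 21546+ 253219373 *sqrt(182)/ 11501568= -66.08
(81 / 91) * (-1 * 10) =-8.90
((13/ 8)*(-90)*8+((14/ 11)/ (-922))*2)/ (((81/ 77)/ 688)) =-28573732544/ 37341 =-765210.69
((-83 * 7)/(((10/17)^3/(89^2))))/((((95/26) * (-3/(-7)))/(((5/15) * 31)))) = -63783154762873/427500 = -149200362.02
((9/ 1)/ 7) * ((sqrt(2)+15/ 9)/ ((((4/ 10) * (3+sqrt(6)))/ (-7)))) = -12.72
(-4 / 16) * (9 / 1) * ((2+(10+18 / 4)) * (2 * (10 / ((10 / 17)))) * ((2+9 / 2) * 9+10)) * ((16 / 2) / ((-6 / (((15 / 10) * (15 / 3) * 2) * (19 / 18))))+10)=1921425 / 2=960712.50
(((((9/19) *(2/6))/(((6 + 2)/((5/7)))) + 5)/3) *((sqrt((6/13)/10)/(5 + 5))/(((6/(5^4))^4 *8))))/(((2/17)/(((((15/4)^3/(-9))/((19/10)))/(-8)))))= 345973968505859375 *sqrt(195)/2790188384256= 1731518.76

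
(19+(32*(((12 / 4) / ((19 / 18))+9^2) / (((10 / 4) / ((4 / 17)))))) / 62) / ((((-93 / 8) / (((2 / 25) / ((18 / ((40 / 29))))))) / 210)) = -1035004544 / 405075915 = -2.56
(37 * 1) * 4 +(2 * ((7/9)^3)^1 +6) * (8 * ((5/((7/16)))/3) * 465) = 502707244/5103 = 98512.10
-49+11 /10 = -479 /10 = -47.90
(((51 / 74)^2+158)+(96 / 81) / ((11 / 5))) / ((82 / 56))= 1810308031 / 16670313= 108.59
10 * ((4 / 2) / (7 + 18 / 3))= 20 / 13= 1.54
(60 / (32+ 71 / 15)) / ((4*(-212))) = -225 / 116812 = -0.00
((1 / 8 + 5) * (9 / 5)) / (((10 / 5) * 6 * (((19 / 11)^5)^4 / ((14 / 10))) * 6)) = 193079248545644722640687 / 60143957532073533109368961600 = 0.00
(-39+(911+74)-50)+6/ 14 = 6275/ 7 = 896.43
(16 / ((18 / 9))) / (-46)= -4 / 23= -0.17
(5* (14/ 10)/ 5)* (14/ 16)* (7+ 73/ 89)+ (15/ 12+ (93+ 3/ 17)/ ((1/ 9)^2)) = 228708829/ 30260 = 7558.12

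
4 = 4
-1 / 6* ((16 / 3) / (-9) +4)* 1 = -46 / 81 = -0.57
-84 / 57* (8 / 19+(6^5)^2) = -32168005856 / 361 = -89108049.46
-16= -16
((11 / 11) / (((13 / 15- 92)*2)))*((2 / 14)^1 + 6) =-645 / 19138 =-0.03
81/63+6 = 7.29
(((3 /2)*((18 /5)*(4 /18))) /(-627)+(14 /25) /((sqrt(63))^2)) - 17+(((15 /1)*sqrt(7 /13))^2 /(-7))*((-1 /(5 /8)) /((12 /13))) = 611653 /47025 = 13.01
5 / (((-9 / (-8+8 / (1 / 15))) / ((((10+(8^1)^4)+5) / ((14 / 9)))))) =-164440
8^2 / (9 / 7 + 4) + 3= 15.11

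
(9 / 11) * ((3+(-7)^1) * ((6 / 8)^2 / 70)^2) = -729 / 3449600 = -0.00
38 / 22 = 19 / 11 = 1.73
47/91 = 0.52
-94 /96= -47 /48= -0.98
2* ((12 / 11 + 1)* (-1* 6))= -276 / 11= -25.09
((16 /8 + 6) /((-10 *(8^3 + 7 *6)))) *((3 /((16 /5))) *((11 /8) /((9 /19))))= -209 /53184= -0.00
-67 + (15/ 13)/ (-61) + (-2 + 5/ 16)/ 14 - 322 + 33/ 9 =-205416905/ 532896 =-385.47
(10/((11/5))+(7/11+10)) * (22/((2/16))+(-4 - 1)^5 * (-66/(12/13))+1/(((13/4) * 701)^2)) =6202506479052365/1827028918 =3394859.50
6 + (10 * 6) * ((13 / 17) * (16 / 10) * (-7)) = -8634 / 17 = -507.88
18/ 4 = 9/ 2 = 4.50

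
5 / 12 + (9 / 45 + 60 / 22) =2207 / 660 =3.34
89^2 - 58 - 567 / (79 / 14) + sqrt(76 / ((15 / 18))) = 2 * sqrt(570) / 5 + 613239 / 79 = 7772.07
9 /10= 0.90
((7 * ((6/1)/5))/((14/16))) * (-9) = -432/5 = -86.40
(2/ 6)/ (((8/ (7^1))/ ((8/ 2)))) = 7/ 6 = 1.17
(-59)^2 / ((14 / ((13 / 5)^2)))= 588289 / 350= 1680.83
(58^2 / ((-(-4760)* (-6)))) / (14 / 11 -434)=9251 / 33986400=0.00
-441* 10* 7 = -30870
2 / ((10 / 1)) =1 / 5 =0.20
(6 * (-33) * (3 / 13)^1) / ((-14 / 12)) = 3564 / 91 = 39.16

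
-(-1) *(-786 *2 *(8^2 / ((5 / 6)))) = -603648 / 5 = -120729.60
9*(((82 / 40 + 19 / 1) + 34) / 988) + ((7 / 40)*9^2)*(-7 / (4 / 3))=-2921211 / 39520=-73.92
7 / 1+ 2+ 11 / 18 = 173 / 18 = 9.61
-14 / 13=-1.08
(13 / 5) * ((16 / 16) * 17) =221 / 5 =44.20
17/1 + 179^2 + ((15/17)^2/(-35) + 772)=66415045/2023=32829.98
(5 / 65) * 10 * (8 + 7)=150 / 13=11.54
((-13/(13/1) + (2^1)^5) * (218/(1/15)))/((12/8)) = 67580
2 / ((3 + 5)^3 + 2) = 1 / 257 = 0.00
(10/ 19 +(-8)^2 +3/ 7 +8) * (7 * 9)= 87327/ 19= 4596.16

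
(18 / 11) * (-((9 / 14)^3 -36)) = 882495 / 15092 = 58.47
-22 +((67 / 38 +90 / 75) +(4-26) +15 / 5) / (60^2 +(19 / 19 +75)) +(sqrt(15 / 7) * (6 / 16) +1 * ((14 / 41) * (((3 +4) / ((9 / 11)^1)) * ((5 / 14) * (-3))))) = -2159252821 / 85908120 +3 * sqrt(105) / 56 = -24.59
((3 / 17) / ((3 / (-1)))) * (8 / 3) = -8 / 51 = -0.16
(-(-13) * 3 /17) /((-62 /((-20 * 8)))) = 3120 /527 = 5.92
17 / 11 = 1.55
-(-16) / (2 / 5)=40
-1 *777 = -777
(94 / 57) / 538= 0.00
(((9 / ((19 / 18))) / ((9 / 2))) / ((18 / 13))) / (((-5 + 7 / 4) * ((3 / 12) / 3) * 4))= -24 / 19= -1.26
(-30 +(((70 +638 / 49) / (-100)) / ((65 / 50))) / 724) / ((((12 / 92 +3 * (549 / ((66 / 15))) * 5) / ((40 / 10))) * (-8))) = 2917099867 / 363989170090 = 0.01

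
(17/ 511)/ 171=17/ 87381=0.00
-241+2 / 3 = -721 / 3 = -240.33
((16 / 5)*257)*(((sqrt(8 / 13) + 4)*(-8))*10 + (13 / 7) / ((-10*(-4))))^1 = -46047718 / 175 - 131584*sqrt(26) / 13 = -314741.31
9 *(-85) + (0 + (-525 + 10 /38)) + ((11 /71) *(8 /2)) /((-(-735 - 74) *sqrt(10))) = -24505 /19 + 22 *sqrt(10) /287195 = -1289.74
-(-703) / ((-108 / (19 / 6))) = -13357 / 648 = -20.61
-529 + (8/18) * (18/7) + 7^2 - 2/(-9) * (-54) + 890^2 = 5541264/7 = 791609.14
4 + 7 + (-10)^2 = 111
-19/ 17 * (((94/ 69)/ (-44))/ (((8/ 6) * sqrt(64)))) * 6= 2679/ 137632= 0.02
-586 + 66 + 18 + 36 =-466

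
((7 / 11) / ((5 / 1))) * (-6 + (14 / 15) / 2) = -581 / 825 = -0.70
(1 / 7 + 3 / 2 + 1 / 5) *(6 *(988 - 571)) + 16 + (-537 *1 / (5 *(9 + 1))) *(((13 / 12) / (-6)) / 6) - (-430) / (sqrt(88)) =215 *sqrt(22) / 22 + 233208449 / 50400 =4672.99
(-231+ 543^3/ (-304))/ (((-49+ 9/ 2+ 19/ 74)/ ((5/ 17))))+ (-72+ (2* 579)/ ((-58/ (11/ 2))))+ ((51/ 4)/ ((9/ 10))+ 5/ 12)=2454905495165/ 736021392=3335.37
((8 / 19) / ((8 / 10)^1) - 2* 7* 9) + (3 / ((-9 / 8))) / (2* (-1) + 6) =-7190 / 57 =-126.14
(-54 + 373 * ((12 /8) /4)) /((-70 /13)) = -8931 /560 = -15.95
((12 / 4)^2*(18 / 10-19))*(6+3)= -6966 / 5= -1393.20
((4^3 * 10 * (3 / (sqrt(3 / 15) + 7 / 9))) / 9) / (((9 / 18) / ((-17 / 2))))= -285600 / 41 + 73440 * sqrt(5) / 41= -2960.57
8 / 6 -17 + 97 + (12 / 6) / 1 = 250 / 3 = 83.33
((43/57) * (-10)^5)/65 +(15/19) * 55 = -827825/741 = -1117.17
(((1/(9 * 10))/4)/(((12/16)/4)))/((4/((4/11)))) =2/1485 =0.00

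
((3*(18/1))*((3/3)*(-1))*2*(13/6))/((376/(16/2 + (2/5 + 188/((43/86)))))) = -112437/470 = -239.23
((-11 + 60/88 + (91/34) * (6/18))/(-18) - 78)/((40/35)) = -1369123/20196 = -67.79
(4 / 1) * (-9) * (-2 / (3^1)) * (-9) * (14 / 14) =-216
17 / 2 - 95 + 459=372.50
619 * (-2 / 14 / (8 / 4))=-619 / 14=-44.21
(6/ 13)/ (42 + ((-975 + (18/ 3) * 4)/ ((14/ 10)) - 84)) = -14/ 21879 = -0.00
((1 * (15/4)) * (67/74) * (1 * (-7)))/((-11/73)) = 513555/3256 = 157.73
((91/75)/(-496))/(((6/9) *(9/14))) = -637/111600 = -0.01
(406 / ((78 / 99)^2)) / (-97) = -221067 / 32786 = -6.74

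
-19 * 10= -190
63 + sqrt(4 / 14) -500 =-437 + sqrt(14) / 7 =-436.47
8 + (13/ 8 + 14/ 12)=259/ 24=10.79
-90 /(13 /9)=-810 /13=-62.31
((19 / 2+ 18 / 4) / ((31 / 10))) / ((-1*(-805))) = 4 / 713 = 0.01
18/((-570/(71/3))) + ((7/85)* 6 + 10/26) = 2758/20995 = 0.13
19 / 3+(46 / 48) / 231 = 35135 / 5544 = 6.34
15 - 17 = -2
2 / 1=2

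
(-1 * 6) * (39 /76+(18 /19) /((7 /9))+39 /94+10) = -911103 /12502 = -72.88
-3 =-3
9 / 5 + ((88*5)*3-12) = 6549 / 5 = 1309.80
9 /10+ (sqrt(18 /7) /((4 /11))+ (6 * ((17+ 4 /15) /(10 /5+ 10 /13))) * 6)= 33 * sqrt(14) /28+ 6761 /30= 229.78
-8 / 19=-0.42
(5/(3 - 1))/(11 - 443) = -0.01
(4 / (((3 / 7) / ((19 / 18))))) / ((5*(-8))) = -133 / 540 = -0.25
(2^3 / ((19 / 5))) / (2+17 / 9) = 72 / 133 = 0.54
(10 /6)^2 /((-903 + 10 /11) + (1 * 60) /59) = -16225 /5263173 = -0.00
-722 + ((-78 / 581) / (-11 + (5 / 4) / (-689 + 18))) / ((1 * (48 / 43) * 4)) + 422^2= 24343075345793 / 137250792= 177362.00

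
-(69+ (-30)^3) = 26931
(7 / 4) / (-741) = -7 / 2964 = -0.00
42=42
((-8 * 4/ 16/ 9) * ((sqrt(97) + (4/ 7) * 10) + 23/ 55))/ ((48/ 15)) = -1.11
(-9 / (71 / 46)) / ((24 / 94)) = -3243 / 142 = -22.84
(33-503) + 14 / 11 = -5156 / 11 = -468.73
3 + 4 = 7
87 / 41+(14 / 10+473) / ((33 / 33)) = 97687 / 205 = 476.52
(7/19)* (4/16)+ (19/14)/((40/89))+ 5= 86309/10640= 8.11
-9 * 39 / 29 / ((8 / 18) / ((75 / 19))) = -236925 / 2204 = -107.50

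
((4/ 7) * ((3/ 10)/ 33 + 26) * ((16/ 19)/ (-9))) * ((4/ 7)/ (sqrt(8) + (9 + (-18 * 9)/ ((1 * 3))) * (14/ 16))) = 46874624 * sqrt(2)/ 45491392485 + 2929664/ 144417119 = 0.02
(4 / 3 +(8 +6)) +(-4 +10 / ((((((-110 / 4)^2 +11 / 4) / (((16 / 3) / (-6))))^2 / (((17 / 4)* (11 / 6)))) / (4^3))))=144316774 / 12726153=11.34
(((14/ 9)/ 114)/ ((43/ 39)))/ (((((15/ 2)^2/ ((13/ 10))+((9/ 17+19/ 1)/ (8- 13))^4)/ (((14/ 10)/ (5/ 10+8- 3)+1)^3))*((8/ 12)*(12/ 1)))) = 18032469124215/ 1629436665879341308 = 0.00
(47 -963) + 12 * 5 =-856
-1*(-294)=294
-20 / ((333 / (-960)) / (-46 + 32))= -807.21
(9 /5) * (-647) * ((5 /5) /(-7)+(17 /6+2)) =-382377 /70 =-5462.53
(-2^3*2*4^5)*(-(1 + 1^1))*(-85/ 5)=-557056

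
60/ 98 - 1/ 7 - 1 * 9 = -418/ 49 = -8.53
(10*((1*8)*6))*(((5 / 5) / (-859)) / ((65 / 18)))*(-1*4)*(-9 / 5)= -62208 / 55835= -1.11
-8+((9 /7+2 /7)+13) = 46 /7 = 6.57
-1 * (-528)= 528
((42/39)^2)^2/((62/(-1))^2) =0.00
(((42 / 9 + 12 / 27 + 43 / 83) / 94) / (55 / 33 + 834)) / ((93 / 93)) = 4205 / 58678842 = 0.00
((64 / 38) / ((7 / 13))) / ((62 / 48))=9984 / 4123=2.42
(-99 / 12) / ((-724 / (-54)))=-891 / 1448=-0.62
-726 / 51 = -242 / 17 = -14.24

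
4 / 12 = 1 / 3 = 0.33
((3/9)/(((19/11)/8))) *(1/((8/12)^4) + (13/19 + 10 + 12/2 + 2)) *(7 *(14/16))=3891041/17328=224.55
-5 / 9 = -0.56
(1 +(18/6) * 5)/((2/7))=56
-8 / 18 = -4 / 9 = -0.44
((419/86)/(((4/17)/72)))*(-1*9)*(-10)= 5769630/43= 134177.44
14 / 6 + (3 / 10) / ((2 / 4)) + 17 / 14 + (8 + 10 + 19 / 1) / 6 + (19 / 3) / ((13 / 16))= 24719 / 1365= 18.11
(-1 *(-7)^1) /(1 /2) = 14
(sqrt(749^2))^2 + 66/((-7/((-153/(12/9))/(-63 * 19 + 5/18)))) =84591521464/150787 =561000.10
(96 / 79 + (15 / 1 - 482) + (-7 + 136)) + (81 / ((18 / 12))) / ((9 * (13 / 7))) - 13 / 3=-1041031 / 3081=-337.89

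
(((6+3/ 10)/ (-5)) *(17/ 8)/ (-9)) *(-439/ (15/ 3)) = -52241/ 2000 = -26.12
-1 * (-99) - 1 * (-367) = 466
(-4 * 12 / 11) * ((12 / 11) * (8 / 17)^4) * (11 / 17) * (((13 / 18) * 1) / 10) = -851968 / 78092135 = -0.01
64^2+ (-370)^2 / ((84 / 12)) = 165572 / 7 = 23653.14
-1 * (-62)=62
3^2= 9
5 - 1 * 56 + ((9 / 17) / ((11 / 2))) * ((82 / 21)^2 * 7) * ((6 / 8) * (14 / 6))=-6175 / 187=-33.02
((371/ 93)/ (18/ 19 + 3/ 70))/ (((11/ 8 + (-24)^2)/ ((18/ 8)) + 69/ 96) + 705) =2255680/ 538821137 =0.00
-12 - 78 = -90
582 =582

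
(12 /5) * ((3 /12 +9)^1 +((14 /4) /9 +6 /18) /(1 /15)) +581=3146 /5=629.20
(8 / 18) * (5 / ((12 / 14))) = 70 / 27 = 2.59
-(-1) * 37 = 37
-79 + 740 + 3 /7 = 4630 /7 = 661.43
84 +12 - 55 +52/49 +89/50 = 107411/2450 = 43.84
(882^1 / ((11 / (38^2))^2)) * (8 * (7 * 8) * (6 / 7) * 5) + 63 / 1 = 3531052715463 / 121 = 29182253846.80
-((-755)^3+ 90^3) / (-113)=-429639875 / 113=-3802122.79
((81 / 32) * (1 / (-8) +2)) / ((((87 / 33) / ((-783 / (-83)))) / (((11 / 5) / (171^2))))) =0.00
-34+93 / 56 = -1811 / 56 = -32.34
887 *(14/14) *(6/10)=2661/5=532.20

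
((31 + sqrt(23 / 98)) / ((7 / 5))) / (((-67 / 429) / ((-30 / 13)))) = 2475* sqrt(46) / 3283 + 153450 / 469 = 332.30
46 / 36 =23 / 18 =1.28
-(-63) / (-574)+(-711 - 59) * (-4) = 252551 / 82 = 3079.89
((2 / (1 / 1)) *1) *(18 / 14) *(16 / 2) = 144 / 7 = 20.57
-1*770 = -770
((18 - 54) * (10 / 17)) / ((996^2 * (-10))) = 1 / 468452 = 0.00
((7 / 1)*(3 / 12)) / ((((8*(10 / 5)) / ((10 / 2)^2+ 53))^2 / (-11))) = -117117 / 256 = -457.49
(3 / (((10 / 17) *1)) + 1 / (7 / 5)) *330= 1918.71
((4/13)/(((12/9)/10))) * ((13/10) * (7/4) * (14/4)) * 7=1029/8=128.62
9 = 9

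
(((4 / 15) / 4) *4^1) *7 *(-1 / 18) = -14 / 135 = -0.10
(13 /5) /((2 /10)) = 13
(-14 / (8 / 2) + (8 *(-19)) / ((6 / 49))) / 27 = -7469 / 162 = -46.10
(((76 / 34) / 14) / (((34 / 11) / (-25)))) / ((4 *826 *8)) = -5225 / 106943872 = -0.00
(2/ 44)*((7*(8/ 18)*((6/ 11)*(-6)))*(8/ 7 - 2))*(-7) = -336/ 121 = -2.78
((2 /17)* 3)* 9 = 3.18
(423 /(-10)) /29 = -423 /290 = -1.46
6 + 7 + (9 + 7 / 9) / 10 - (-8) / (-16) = 1213 / 90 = 13.48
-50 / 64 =-25 / 32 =-0.78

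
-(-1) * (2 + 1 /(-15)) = 29 /15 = 1.93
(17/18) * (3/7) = 17/42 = 0.40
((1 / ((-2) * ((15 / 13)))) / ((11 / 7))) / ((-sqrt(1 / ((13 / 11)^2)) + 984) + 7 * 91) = -1183 / 6950460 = -0.00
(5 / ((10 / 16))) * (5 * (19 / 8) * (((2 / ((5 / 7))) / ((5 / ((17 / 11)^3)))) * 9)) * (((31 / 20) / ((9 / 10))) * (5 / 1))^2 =3139726345 / 23958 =131051.27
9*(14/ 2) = 63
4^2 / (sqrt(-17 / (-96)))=64* sqrt(102) / 17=38.02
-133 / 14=-19 / 2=-9.50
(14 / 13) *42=588 / 13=45.23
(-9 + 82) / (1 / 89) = 6497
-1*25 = -25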